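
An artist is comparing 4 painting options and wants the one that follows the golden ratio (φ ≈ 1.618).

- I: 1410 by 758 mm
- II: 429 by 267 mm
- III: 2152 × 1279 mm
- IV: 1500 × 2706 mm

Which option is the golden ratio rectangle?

II

Ratios (long/short): I ≈ 1.860; II ≈ 1.607; III ≈ 1.683; IV ≈ 1.804.
golden ratio ≈ 1.618; option II is nearest (Δ 0.011).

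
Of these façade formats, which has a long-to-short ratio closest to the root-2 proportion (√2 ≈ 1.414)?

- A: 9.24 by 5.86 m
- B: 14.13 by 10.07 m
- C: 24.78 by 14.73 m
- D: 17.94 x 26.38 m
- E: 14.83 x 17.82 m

B

Ratios (long/short): A ≈ 1.577; B ≈ 1.403; C ≈ 1.682; D ≈ 1.470; E ≈ 1.202.
root-2 ≈ 1.414; option B is nearest (Δ 0.011).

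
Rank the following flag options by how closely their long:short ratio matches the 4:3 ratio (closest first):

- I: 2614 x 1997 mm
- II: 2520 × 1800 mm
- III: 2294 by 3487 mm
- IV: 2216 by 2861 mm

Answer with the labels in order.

I, IV, II, III

I: 2614/1997 ≈ 1.309 → |1.309 − 1.333| = 0.024
II: 2520/1800 ≈ 1.400 → |1.400 − 1.333| = 0.067
III: 3487/2294 ≈ 1.520 → |1.520 − 1.333| = 0.187
IV: 2861/2216 ≈ 1.291 → |1.291 − 1.333| = 0.042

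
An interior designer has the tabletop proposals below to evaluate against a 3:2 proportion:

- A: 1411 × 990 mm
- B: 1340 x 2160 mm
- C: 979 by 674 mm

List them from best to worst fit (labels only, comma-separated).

C, A, B

Ratios: A = 1411 / 990 ≈ 1.425; B = 2160 / 1340 ≈ 1.612; C = 979 / 674 ≈ 1.453.
|Δ from 1.500|: A 0.075; B 0.112; C 0.047.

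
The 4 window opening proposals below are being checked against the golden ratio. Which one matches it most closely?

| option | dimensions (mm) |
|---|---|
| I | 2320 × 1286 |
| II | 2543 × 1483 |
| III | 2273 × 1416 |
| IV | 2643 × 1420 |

III

Ratios (long/short): I ≈ 1.804; II ≈ 1.715; III ≈ 1.605; IV ≈ 1.861.
golden ratio ≈ 1.618; option III is nearest (Δ 0.013).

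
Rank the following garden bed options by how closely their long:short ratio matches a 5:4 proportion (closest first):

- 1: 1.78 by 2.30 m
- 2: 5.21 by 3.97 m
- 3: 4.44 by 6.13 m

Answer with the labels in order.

Ratios: 1 = 2.30 / 1.78 ≈ 1.292; 2 = 5.21 / 3.97 ≈ 1.312; 3 = 6.13 / 4.44 ≈ 1.381.
|Δ from 1.250|: 1 0.042; 2 0.062; 3 0.131.

1, 2, 3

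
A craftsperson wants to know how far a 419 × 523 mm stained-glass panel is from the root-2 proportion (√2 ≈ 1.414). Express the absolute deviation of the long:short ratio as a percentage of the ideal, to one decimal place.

Ratio = 523 / 419 ≈ 1.2482.
Ideal root-2 ≈ 1.4142. |1.2482 − 1.4142| / 1.4142 ≈ 11.74% → 11.7%.

11.7%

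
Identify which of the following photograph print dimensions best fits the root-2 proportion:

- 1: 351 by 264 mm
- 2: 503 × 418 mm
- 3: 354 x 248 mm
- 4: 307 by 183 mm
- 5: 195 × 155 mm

3

Ratios (long/short): 1 ≈ 1.330; 2 ≈ 1.203; 3 ≈ 1.427; 4 ≈ 1.678; 5 ≈ 1.258.
root-2 ≈ 1.414; option 3 is nearest (Δ 0.013).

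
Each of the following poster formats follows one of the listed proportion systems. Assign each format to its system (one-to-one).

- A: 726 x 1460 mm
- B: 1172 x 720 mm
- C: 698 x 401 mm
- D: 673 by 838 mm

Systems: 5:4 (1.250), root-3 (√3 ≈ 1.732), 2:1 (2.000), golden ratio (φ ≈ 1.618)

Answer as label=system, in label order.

Ratios: A ≈ 2.011; B ≈ 1.628; C ≈ 1.741; D ≈ 1.245.
Targets: 5:4 ≈ 1.250; root-3 ≈ 1.732; 2:1 ≈ 2.000; golden ratio ≈ 1.618.

A=2:1, B=golden ratio, C=root-3, D=5:4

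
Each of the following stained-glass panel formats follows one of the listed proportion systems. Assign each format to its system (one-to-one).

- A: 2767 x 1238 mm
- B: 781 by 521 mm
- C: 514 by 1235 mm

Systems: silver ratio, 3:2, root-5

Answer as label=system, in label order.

Ratios: A ≈ 2.235; B ≈ 1.499; C ≈ 2.403.
Targets: silver ratio ≈ 2.414; 3:2 ≈ 1.500; root-5 ≈ 2.236.

A=root-5, B=3:2, C=silver ratio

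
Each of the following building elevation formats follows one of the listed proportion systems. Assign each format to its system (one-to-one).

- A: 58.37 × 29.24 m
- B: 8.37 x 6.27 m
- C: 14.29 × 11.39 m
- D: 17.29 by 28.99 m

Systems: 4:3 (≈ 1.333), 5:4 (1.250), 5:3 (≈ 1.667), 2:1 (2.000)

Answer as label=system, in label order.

A=2:1, B=4:3, C=5:4, D=5:3

A = 58.37/29.24 ≈ 1.996 → 2:1 (2.000)
B = 8.37/6.27 ≈ 1.335 → 4:3 (1.333)
C = 14.29/11.39 ≈ 1.255 → 5:4 (1.250)
D = 28.99/17.29 ≈ 1.677 → 5:3 (1.667)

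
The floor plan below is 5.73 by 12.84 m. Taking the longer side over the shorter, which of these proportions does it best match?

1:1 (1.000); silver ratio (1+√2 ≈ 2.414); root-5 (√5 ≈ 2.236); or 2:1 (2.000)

root-5

Ratio = 12.84 / 5.73 ≈ 2.241.
Distances: 1:1 1.000 (Δ 1.241); silver ratio 2.414 (Δ 0.173); root-5 2.236 (Δ 0.005); 2:1 2.000 (Δ 0.241).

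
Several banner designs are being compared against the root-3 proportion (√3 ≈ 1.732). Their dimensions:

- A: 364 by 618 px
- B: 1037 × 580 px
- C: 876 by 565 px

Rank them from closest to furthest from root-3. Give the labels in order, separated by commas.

Ratios: A = 618 / 364 ≈ 1.698; B = 1037 / 580 ≈ 1.788; C = 876 / 565 ≈ 1.550.
|Δ from 1.732|: A 0.034; B 0.056; C 0.182.

A, B, C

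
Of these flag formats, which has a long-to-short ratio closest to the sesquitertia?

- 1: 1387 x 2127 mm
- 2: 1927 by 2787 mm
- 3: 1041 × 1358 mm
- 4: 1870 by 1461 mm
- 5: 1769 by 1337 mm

Ratios (long/short): 1 ≈ 1.534; 2 ≈ 1.446; 3 ≈ 1.305; 4 ≈ 1.280; 5 ≈ 1.323.
4:3 ≈ 1.333; option 5 is nearest (Δ 0.010).

5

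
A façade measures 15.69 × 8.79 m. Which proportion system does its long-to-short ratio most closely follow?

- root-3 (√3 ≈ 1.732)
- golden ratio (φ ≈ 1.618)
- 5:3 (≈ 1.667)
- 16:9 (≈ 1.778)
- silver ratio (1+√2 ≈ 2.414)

Ratio = 15.69 / 8.79 ≈ 1.785.
Distances: root-3 1.732 (Δ 0.053); golden ratio 1.618 (Δ 0.167); 5:3 1.667 (Δ 0.118); 16:9 1.778 (Δ 0.007); silver ratio 2.414 (Δ 0.629).

16:9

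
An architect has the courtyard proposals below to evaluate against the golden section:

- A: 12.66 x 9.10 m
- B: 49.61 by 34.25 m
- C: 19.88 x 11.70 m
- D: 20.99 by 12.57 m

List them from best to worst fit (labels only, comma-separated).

A: 12.66/9.10 ≈ 1.391 → |1.391 − 1.618| = 0.227
B: 49.61/34.25 ≈ 1.448 → |1.448 − 1.618| = 0.170
C: 19.88/11.70 ≈ 1.699 → |1.699 − 1.618| = 0.081
D: 20.99/12.57 ≈ 1.670 → |1.670 − 1.618| = 0.052

D, C, B, A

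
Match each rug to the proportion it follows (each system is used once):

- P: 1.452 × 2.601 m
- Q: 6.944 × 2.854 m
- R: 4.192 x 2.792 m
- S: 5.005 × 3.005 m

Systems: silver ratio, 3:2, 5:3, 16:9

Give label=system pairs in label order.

P=16:9, Q=silver ratio, R=3:2, S=5:3

Ratios: P ≈ 1.791; Q ≈ 2.433; R ≈ 1.501; S ≈ 1.666.
Targets: silver ratio ≈ 2.414; 3:2 ≈ 1.500; 5:3 ≈ 1.667; 16:9 ≈ 1.778.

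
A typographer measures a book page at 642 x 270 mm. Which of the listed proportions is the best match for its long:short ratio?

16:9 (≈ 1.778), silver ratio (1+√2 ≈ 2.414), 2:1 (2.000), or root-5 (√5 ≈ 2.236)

silver ratio

Ratio = 642 / 270 ≈ 2.378.
Distances: 16:9 1.778 (Δ 0.600); silver ratio 2.414 (Δ 0.036); 2:1 2.000 (Δ 0.378); root-5 2.236 (Δ 0.142).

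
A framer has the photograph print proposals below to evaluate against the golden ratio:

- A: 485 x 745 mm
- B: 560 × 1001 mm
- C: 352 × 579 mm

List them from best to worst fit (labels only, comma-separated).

C, A, B

Ratios: A = 745 / 485 ≈ 1.536; B = 1001 / 560 ≈ 1.788; C = 579 / 352 ≈ 1.645.
|Δ from 1.618|: A 0.082; B 0.170; C 0.027.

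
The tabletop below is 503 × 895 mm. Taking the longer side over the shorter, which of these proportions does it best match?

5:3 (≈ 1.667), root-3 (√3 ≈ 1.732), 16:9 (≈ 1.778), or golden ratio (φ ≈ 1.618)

895/503 ≈ 1.779. Nearest candidates are 16:9 (1.778, off by 0.001) and root-3 (1.732, off by 0.047).

16:9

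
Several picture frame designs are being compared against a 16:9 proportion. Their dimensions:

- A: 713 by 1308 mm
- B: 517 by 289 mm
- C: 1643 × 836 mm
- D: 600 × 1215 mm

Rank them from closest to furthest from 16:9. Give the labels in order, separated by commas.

B, A, C, D

A: 1308/713 ≈ 1.835 → |1.835 − 1.778| = 0.057
B: 517/289 ≈ 1.789 → |1.789 − 1.778| = 0.011
C: 1643/836 ≈ 1.965 → |1.965 − 1.778| = 0.187
D: 1215/600 ≈ 2.025 → |2.025 − 1.778| = 0.247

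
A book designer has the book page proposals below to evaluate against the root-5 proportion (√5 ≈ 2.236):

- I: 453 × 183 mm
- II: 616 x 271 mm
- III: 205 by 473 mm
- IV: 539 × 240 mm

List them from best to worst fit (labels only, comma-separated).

Ratios: I = 453 / 183 ≈ 2.475; II = 616 / 271 ≈ 2.273; III = 473 / 205 ≈ 2.307; IV = 539 / 240 ≈ 2.246.
|Δ from 2.236|: I 0.239; II 0.037; III 0.071; IV 0.010.

IV, II, III, I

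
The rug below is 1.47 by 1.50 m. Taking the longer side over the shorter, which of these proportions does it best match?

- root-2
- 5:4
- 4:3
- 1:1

1.50/1.47 ≈ 1.020. Nearest candidates are 1:1 (1.000, off by 0.020) and 5:4 (1.250, off by 0.230).

1:1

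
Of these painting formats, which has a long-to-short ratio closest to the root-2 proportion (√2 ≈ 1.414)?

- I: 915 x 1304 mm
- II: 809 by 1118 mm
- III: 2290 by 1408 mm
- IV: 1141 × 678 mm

Ratios (long/short): I ≈ 1.425; II ≈ 1.382; III ≈ 1.626; IV ≈ 1.683.
root-2 ≈ 1.414; option I is nearest (Δ 0.011).

I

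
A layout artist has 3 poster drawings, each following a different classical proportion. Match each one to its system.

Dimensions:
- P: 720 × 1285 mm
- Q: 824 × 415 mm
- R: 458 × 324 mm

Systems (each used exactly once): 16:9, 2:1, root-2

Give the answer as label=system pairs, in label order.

P = 1285/720 ≈ 1.785 → 16:9 (1.778)
Q = 824/415 ≈ 1.986 → 2:1 (2.000)
R = 458/324 ≈ 1.414 → root-2 (1.414)

P=16:9, Q=2:1, R=root-2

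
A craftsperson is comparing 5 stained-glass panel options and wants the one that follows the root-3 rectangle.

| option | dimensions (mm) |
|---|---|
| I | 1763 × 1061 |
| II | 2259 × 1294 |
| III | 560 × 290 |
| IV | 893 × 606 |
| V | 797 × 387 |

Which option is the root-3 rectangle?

II

Ratios (long/short): I ≈ 1.662; II ≈ 1.746; III ≈ 1.931; IV ≈ 1.474; V ≈ 2.059.
root-3 ≈ 1.732; option II is nearest (Δ 0.014).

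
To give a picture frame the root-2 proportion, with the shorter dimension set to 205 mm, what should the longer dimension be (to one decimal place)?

289.9 mm

root-2 ≈ 1.41421.
Longer side = 205 × 1.41421 ≈ 289.913 → 289.9 mm.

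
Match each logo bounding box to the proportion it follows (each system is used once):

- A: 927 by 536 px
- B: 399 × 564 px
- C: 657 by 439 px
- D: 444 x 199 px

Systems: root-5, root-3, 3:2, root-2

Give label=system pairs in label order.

A=root-3, B=root-2, C=3:2, D=root-5

A = 927/536 ≈ 1.729 → root-3 (1.732)
B = 564/399 ≈ 1.414 → root-2 (1.414)
C = 657/439 ≈ 1.497 → 3:2 (1.500)
D = 444/199 ≈ 2.231 → root-5 (2.236)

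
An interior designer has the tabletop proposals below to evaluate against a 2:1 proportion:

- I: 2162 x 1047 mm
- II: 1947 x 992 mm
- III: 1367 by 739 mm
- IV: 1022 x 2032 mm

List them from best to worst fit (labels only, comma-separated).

IV, II, I, III

Ratios: I = 2162 / 1047 ≈ 2.065; II = 1947 / 992 ≈ 1.963; III = 1367 / 739 ≈ 1.850; IV = 2032 / 1022 ≈ 1.988.
|Δ from 2.000|: I 0.065; II 0.037; III 0.150; IV 0.012.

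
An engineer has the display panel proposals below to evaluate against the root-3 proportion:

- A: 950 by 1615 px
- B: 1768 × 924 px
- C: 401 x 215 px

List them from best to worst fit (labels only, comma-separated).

Ratios: A = 1615 / 950 ≈ 1.700; B = 1768 / 924 ≈ 1.913; C = 401 / 215 ≈ 1.865.
|Δ from 1.732|: A 0.032; B 0.181; C 0.133.

A, C, B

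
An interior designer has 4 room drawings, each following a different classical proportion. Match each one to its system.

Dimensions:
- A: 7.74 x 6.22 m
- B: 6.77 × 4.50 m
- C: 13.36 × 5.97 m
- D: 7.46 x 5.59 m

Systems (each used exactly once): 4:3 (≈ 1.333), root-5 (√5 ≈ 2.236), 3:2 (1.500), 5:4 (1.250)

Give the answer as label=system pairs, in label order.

Ratios: A ≈ 1.244; B ≈ 1.504; C ≈ 2.238; D ≈ 1.335.
Targets: 4:3 ≈ 1.333; root-5 ≈ 2.236; 3:2 ≈ 1.500; 5:4 ≈ 1.250.

A=5:4, B=3:2, C=root-5, D=4:3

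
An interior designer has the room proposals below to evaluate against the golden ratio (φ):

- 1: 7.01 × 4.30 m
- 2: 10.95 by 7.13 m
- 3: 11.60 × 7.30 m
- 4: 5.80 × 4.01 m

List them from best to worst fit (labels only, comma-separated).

1: 7.01/4.30 ≈ 1.630 → |1.630 − 1.618| = 0.012
2: 10.95/7.13 ≈ 1.536 → |1.536 − 1.618| = 0.082
3: 11.60/7.30 ≈ 1.589 → |1.589 − 1.618| = 0.029
4: 5.80/4.01 ≈ 1.446 → |1.446 − 1.618| = 0.172

1, 3, 2, 4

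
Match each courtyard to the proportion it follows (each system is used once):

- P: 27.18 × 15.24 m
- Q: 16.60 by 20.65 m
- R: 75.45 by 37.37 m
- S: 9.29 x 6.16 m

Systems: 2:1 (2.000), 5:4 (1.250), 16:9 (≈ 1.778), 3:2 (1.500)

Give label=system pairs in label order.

P = 27.18/15.24 ≈ 1.783 → 16:9 (1.778)
Q = 20.65/16.60 ≈ 1.244 → 5:4 (1.250)
R = 75.45/37.37 ≈ 2.019 → 2:1 (2.000)
S = 9.29/6.16 ≈ 1.508 → 3:2 (1.500)

P=16:9, Q=5:4, R=2:1, S=3:2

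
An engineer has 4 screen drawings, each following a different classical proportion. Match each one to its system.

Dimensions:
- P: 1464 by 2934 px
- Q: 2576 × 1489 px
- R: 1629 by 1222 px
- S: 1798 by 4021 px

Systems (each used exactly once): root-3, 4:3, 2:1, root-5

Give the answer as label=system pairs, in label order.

P = 2934/1464 ≈ 2.004 → 2:1 (2.000)
Q = 2576/1489 ≈ 1.730 → root-3 (1.732)
R = 1629/1222 ≈ 1.333 → 4:3 (1.333)
S = 4021/1798 ≈ 2.236 → root-5 (2.236)

P=2:1, Q=root-3, R=4:3, S=root-5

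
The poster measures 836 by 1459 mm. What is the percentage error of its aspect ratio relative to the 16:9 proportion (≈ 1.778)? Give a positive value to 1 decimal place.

Ratio = 1459 / 836 ≈ 1.7452.
Ideal 16:9 ≈ 1.7778. |1.7452 − 1.7778| / 1.7778 ≈ 1.83% → 1.8%.

1.8%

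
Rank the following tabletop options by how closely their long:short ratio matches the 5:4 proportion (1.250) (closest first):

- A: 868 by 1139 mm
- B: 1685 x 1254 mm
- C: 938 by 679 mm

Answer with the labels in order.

A, B, C

Ratios: A = 1139 / 868 ≈ 1.312; B = 1685 / 1254 ≈ 1.344; C = 938 / 679 ≈ 1.381.
|Δ from 1.250|: A 0.062; B 0.094; C 0.131.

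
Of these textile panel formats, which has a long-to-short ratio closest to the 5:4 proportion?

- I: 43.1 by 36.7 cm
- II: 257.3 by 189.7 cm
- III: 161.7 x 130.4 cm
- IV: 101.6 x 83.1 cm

III

Ratios (long/short): I ≈ 1.174; II ≈ 1.356; III ≈ 1.240; IV ≈ 1.223.
5:4 ≈ 1.250; option III is nearest (Δ 0.010).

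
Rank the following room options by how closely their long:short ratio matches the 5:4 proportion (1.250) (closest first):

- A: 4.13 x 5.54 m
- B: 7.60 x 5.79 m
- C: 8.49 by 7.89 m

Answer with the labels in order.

Ratios: A = 5.54 / 4.13 ≈ 1.341; B = 7.60 / 5.79 ≈ 1.313; C = 8.49 / 7.89 ≈ 1.076.
|Δ from 1.250|: A 0.091; B 0.063; C 0.174.

B, A, C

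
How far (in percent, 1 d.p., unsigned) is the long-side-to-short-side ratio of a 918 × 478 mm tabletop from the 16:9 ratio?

8.0%

Ratio = 918 / 478 ≈ 1.9205.
Ideal 16:9 ≈ 1.7778. |1.9205 − 1.7778| / 1.7778 ≈ 8.03% → 8.0%.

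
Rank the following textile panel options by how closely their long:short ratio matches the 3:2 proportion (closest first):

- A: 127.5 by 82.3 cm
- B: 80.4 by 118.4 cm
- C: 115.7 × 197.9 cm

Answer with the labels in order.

B, A, C

A: 127.5/82.3 ≈ 1.549 → |1.549 − 1.500| = 0.049
B: 118.4/80.4 ≈ 1.473 → |1.473 − 1.500| = 0.027
C: 197.9/115.7 ≈ 1.710 → |1.710 − 1.500| = 0.210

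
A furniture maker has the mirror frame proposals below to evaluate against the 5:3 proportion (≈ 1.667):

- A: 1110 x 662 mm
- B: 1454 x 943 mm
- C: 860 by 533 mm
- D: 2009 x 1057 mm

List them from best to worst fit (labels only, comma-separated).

A, C, B, D

Ratios: A = 1110 / 662 ≈ 1.677; B = 1454 / 943 ≈ 1.542; C = 860 / 533 ≈ 1.614; D = 2009 / 1057 ≈ 1.901.
|Δ from 1.667|: A 0.010; B 0.125; C 0.053; D 0.234.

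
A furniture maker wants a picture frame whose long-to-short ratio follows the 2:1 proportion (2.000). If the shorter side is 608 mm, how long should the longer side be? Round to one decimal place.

1216.0 mm

2:1 = 2.00000.
Longer side = 608 × 2.00000 ≈ 1216.000 → 1216.0 mm.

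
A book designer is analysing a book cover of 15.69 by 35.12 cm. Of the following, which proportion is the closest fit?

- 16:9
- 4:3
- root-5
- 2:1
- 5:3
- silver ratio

root-5

35.12/15.69 ≈ 2.238. Nearest candidates are root-5 (2.236, off by 0.002) and silver ratio (2.414, off by 0.176).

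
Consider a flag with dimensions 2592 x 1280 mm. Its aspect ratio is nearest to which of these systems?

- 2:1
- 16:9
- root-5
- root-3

2:1

2592/1280 ≈ 2.025. Nearest candidates are 2:1 (2.000, off by 0.025) and root-5 (2.236, off by 0.211).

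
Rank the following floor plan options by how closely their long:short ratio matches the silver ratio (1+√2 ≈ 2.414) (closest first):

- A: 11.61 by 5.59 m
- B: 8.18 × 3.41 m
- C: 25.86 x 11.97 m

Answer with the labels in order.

B, C, A

Ratios: A = 11.61 / 5.59 ≈ 2.077; B = 8.18 / 3.41 ≈ 2.399; C = 25.86 / 11.97 ≈ 2.160.
|Δ from 2.414|: A 0.337; B 0.015; C 0.254.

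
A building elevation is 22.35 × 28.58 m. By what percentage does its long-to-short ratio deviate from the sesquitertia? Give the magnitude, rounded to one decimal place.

Ratio = 28.58 / 22.35 ≈ 1.2787.
Ideal 4:3 ≈ 1.3333. |1.2787 − 1.3333| / 1.3333 ≈ 4.10% → 4.1%.

4.1%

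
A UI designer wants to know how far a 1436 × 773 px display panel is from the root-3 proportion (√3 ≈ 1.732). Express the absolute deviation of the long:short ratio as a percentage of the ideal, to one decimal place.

7.3%

Ratio = 1436 / 773 ≈ 1.8577.
Ideal root-3 ≈ 1.7321. |1.8577 − 1.7321| / 1.7321 ≈ 7.25% → 7.3%.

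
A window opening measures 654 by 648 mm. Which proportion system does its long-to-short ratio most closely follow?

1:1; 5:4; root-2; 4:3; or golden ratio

1:1

654/648 ≈ 1.009. Nearest candidates are 1:1 (1.000, off by 0.009) and 5:4 (1.250, off by 0.241).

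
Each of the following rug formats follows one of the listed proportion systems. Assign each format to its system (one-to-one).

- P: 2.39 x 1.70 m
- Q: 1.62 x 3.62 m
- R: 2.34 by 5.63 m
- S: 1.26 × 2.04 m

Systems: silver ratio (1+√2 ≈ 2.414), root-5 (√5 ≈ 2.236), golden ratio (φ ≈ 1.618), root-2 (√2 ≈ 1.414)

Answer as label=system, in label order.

P=root-2, Q=root-5, R=silver ratio, S=golden ratio

Ratios: P ≈ 1.406; Q ≈ 2.235; R ≈ 2.406; S ≈ 1.619.
Targets: silver ratio ≈ 2.414; root-5 ≈ 2.236; golden ratio ≈ 1.618; root-2 ≈ 1.414.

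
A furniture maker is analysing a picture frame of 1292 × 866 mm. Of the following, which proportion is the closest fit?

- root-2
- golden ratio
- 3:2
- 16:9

1292/866 ≈ 1.492. Nearest candidates are 3:2 (1.500, off by 0.008) and root-2 (1.414, off by 0.078).

3:2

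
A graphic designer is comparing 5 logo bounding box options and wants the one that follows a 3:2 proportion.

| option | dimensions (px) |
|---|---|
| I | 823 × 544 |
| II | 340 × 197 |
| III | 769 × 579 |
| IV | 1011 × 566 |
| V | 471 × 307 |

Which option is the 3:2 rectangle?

I

Target 3:2 ≈ 1.500.
I: 1.513 (Δ0.013)  II: 1.726 (Δ0.226)  III: 1.328 (Δ0.172)  IV: 1.786 (Δ0.286)  V: 1.534 (Δ0.034)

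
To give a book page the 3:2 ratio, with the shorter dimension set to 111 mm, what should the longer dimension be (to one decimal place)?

3:2 = 1.50000.
Longer side = 111 × 1.50000 ≈ 166.500 → 166.5 mm.

166.5 mm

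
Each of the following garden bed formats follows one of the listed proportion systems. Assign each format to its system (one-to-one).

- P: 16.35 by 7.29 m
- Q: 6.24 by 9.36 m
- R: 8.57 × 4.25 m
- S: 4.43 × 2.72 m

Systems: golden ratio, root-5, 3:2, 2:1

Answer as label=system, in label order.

Ratios: P ≈ 2.243; Q ≈ 1.500; R ≈ 2.016; S ≈ 1.629.
Targets: golden ratio ≈ 1.618; root-5 ≈ 2.236; 3:2 ≈ 1.500; 2:1 ≈ 2.000.

P=root-5, Q=3:2, R=2:1, S=golden ratio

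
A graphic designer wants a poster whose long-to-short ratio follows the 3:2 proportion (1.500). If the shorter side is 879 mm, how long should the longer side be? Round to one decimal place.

1318.5 mm

3:2 = 1.50000.
Longer side = 879 × 1.50000 ≈ 1318.500 → 1318.5 mm.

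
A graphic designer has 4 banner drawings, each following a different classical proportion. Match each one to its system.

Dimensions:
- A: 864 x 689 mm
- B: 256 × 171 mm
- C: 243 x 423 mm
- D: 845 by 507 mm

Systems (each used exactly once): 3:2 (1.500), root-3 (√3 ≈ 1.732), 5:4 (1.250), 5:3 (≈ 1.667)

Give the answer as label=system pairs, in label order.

A=5:4, B=3:2, C=root-3, D=5:3

A = 864/689 ≈ 1.254 → 5:4 (1.250)
B = 256/171 ≈ 1.497 → 3:2 (1.500)
C = 423/243 ≈ 1.741 → root-3 (1.732)
D = 845/507 ≈ 1.667 → 5:3 (1.667)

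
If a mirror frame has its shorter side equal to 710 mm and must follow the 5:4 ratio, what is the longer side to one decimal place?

5:4 = 1.25000.
Longer side = 710 × 1.25000 ≈ 887.500 → 887.5 mm.

887.5 mm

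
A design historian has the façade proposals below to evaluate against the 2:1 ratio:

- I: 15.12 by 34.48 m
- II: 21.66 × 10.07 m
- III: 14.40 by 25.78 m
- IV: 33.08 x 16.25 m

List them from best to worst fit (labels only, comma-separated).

IV, II, III, I

Ratios: I = 34.48 / 15.12 ≈ 2.280; II = 21.66 / 10.07 ≈ 2.151; III = 25.78 / 14.40 ≈ 1.790; IV = 33.08 / 16.25 ≈ 2.036.
|Δ from 2.000|: I 0.280; II 0.151; III 0.210; IV 0.036.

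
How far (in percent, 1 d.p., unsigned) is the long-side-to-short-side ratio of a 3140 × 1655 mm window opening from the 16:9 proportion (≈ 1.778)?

Ratio = 3140 / 1655 ≈ 1.8973.
Ideal 16:9 ≈ 1.7778. |1.8973 − 1.7778| / 1.7778 ≈ 6.72% → 6.7%.

6.7%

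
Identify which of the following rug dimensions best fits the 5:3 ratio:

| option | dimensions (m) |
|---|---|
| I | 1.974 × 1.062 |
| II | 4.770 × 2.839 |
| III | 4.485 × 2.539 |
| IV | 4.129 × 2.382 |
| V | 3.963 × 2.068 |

Ratios (long/short): I ≈ 1.859; II ≈ 1.680; III ≈ 1.766; IV ≈ 1.733; V ≈ 1.916.
5:3 ≈ 1.667; option II is nearest (Δ 0.013).

II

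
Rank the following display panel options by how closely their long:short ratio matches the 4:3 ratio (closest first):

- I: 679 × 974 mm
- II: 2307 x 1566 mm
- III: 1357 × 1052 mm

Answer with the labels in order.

III, I, II

I: 974/679 ≈ 1.434 → |1.434 − 1.333| = 0.101
II: 2307/1566 ≈ 1.473 → |1.473 − 1.333| = 0.140
III: 1357/1052 ≈ 1.290 → |1.290 − 1.333| = 0.043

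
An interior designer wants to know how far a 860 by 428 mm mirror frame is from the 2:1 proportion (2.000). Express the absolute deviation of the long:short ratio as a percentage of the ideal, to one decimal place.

Ratio = 860 / 428 ≈ 2.0093.
Ideal 2:1 = 2.0000. |2.0093 − 2.0000| / 2.0000 ≈ 0.47% → 0.5%.

0.5%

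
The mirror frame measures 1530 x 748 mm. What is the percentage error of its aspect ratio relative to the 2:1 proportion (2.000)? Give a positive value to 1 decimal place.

Ratio = 1530 / 748 ≈ 2.0455.
Ideal 2:1 = 2.0000. |2.0455 − 2.0000| / 2.0000 ≈ 2.28% → 2.3%.

2.3%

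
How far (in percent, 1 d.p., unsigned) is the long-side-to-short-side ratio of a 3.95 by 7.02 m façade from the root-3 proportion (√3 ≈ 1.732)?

Ratio = 7.02 / 3.95 ≈ 1.7772.
Ideal root-3 ≈ 1.7321. |1.7772 − 1.7321| / 1.7321 ≈ 2.60% → 2.6%.

2.6%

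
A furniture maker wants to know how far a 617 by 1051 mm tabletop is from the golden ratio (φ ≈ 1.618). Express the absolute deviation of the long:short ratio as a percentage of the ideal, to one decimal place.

5.3%

Ratio = 1051 / 617 ≈ 1.7034.
Ideal golden ratio ≈ 1.6180. |1.7034 − 1.6180| / 1.6180 ≈ 5.28% → 5.3%.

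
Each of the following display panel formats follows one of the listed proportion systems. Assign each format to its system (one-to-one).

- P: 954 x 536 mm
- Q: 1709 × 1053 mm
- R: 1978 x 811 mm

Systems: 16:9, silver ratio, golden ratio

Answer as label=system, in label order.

P = 954/536 ≈ 1.780 → 16:9 (1.778)
Q = 1709/1053 ≈ 1.623 → golden ratio (1.618)
R = 1978/811 ≈ 2.439 → silver ratio (2.414)

P=16:9, Q=golden ratio, R=silver ratio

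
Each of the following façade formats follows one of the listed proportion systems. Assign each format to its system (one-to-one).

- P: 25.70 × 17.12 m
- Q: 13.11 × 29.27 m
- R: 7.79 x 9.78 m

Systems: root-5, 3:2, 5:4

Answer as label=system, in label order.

P=3:2, Q=root-5, R=5:4

Ratios: P ≈ 1.501; Q ≈ 2.233; R ≈ 1.255.
Targets: root-5 ≈ 2.236; 3:2 ≈ 1.500; 5:4 ≈ 1.250.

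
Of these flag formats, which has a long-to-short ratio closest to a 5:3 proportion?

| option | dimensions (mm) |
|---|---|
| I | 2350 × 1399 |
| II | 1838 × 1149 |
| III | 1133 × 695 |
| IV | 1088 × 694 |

I

Ratios (long/short): I ≈ 1.680; II ≈ 1.600; III ≈ 1.630; IV ≈ 1.568.
5:3 ≈ 1.667; option I is nearest (Δ 0.013).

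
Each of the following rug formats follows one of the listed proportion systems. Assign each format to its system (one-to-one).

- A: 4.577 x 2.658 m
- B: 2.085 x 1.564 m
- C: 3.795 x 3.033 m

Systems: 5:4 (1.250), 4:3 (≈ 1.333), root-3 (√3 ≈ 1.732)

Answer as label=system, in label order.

A=root-3, B=4:3, C=5:4

Ratios: A ≈ 1.722; B ≈ 1.333; C ≈ 1.251.
Targets: 5:4 ≈ 1.250; 4:3 ≈ 1.333; root-3 ≈ 1.732.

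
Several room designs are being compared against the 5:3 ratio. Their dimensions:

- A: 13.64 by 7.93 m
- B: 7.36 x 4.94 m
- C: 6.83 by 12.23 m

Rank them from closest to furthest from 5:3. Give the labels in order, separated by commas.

Ratios: A = 13.64 / 7.93 ≈ 1.720; B = 7.36 / 4.94 ≈ 1.490; C = 12.23 / 6.83 ≈ 1.791.
|Δ from 1.667|: A 0.053; B 0.177; C 0.124.

A, C, B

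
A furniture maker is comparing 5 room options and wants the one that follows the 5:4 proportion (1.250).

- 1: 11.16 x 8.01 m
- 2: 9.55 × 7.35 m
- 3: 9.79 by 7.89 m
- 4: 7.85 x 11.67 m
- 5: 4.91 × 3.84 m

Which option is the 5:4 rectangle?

3

Target 5:4 ≈ 1.250.
1: 1.393 (Δ0.143)  2: 1.299 (Δ0.049)  3: 1.241 (Δ0.009)  4: 1.487 (Δ0.237)  5: 1.279 (Δ0.029)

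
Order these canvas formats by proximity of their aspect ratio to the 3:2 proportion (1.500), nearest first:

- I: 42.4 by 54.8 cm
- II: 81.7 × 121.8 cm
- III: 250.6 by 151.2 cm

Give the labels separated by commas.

Ratios: I = 54.8 / 42.4 ≈ 1.292; II = 121.8 / 81.7 ≈ 1.491; III = 250.6 / 151.2 ≈ 1.657.
|Δ from 1.500|: I 0.208; II 0.009; III 0.157.

II, III, I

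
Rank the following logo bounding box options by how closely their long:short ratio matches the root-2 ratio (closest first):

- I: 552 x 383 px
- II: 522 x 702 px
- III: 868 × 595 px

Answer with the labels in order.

I: 552/383 ≈ 1.441 → |1.441 − 1.414| = 0.027
II: 702/522 ≈ 1.345 → |1.345 − 1.414| = 0.069
III: 868/595 ≈ 1.459 → |1.459 − 1.414| = 0.045

I, III, II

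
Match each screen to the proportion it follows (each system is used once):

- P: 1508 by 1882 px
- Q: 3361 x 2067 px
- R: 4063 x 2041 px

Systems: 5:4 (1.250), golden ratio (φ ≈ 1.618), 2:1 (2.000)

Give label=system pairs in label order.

Ratios: P ≈ 1.248; Q ≈ 1.626; R ≈ 1.991.
Targets: 5:4 ≈ 1.250; golden ratio ≈ 1.618; 2:1 ≈ 2.000.

P=5:4, Q=golden ratio, R=2:1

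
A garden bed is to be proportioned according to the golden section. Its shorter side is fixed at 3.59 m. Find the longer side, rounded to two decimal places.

golden ratio ≈ 1.61803.
Longer side = 3.59 × 1.61803 ≈ 5.8087 → 5.81 m.

5.81 m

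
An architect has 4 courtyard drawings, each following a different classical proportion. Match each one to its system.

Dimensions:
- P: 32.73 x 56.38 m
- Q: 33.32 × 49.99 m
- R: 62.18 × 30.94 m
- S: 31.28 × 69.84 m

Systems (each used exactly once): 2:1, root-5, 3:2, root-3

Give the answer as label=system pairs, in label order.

Ratios: P ≈ 1.723; Q ≈ 1.500; R ≈ 2.010; S ≈ 2.233.
Targets: 2:1 ≈ 2.000; root-5 ≈ 2.236; 3:2 ≈ 1.500; root-3 ≈ 1.732.

P=root-3, Q=3:2, R=2:1, S=root-5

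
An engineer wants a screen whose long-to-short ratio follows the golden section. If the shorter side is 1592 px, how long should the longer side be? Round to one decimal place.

golden ratio ≈ 1.61803.
Longer side = 1592 × 1.61803 ≈ 2575.904 → 2575.9 px.

2575.9 px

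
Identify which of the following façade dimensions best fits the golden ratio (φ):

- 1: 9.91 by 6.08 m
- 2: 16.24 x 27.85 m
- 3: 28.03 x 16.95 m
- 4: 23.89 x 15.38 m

1

Target golden ratio ≈ 1.618.
1: 1.630 (Δ0.012)  2: 1.715 (Δ0.097)  3: 1.654 (Δ0.036)  4: 1.553 (Δ0.065)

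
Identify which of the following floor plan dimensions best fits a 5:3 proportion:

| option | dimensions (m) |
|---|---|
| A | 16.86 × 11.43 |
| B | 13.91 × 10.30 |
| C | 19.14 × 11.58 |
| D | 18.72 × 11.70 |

Ratios (long/short): A ≈ 1.475; B ≈ 1.350; C ≈ 1.653; D ≈ 1.600.
5:3 ≈ 1.667; option C is nearest (Δ 0.014).

C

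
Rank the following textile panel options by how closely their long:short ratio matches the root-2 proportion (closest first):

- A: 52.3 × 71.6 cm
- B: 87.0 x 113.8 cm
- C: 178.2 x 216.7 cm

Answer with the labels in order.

Ratios: A = 71.6 / 52.3 ≈ 1.369; B = 113.8 / 87.0 ≈ 1.308; C = 216.7 / 178.2 ≈ 1.216.
|Δ from 1.414|: A 0.045; B 0.106; C 0.198.

A, B, C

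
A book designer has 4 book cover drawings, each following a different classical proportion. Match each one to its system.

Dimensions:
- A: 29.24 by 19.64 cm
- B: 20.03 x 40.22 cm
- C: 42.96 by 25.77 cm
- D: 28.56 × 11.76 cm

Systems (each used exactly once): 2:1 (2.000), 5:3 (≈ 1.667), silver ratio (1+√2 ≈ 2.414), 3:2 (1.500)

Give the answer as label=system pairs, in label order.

A=3:2, B=2:1, C=5:3, D=silver ratio

A = 29.24/19.64 ≈ 1.489 → 3:2 (1.500)
B = 40.22/20.03 ≈ 2.008 → 2:1 (2.000)
C = 42.96/25.77 ≈ 1.667 → 5:3 (1.667)
D = 28.56/11.76 ≈ 2.429 → silver ratio (2.414)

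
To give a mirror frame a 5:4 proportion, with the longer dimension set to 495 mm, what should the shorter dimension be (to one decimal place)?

5:4 = 1.25000.
Shorter side = 495 ÷ 1.25000 ≈ 396.000 → 396.0 mm.

396.0 mm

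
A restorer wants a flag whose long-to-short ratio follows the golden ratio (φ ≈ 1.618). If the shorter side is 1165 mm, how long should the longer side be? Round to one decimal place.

golden ratio ≈ 1.61803.
Longer side = 1165 × 1.61803 ≈ 1885.005 → 1885.0 mm.

1885.0 mm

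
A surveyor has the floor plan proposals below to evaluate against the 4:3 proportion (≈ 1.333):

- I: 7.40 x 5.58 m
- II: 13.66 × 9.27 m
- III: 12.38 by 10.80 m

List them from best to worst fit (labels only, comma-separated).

Ratios: I = 7.40 / 5.58 ≈ 1.326; II = 13.66 / 9.27 ≈ 1.474; III = 12.38 / 10.80 ≈ 1.146.
|Δ from 1.333|: I 0.007; II 0.141; III 0.187.

I, II, III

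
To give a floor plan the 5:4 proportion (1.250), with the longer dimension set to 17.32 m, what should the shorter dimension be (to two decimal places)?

13.86 m

5:4 = 1.25000.
Shorter side = 17.32 ÷ 1.25000 ≈ 13.8560 → 13.86 m.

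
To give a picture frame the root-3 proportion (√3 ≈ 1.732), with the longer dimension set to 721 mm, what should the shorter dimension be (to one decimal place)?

416.3 mm

root-3 ≈ 1.73205.
Shorter side = 721 ÷ 1.73205 ≈ 416.270 → 416.3 mm.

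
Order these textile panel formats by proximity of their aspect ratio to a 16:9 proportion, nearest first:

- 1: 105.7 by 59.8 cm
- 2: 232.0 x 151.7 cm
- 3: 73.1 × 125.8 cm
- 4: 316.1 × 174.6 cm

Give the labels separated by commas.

1, 4, 3, 2

1: 105.7/59.8 ≈ 1.768 → |1.768 − 1.778| = 0.010
2: 232.0/151.7 ≈ 1.529 → |1.529 − 1.778| = 0.249
3: 125.8/73.1 ≈ 1.721 → |1.721 − 1.778| = 0.057
4: 316.1/174.6 ≈ 1.810 → |1.810 − 1.778| = 0.032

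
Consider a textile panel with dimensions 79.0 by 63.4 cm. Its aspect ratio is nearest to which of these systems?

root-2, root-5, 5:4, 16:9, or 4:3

Ratio = 79.0 / 63.4 ≈ 1.246.
Distances: root-2 1.414 (Δ 0.168); root-5 2.236 (Δ 0.990); 5:4 1.250 (Δ 0.004); 16:9 1.778 (Δ 0.532); 4:3 1.333 (Δ 0.087).

5:4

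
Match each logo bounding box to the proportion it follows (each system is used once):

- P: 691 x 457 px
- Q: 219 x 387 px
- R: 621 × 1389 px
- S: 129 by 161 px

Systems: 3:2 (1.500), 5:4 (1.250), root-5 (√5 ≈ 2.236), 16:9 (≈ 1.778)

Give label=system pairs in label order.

P=3:2, Q=16:9, R=root-5, S=5:4

Ratios: P ≈ 1.512; Q ≈ 1.767; R ≈ 2.237; S ≈ 1.248.
Targets: 3:2 ≈ 1.500; 5:4 ≈ 1.250; root-5 ≈ 2.236; 16:9 ≈ 1.778.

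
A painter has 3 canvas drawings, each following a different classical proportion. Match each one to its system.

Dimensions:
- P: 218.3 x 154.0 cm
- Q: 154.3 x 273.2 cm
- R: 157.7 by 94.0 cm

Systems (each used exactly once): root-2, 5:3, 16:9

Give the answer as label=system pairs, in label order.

P=root-2, Q=16:9, R=5:3

P = 218.3/154.0 ≈ 1.418 → root-2 (1.414)
Q = 273.2/154.3 ≈ 1.771 → 16:9 (1.778)
R = 157.7/94.0 ≈ 1.678 → 5:3 (1.667)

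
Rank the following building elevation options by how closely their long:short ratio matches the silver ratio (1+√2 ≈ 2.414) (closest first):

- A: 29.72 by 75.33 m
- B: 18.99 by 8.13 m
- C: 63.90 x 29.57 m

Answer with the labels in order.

B, A, C

A: 75.33/29.72 ≈ 2.535 → |2.535 − 2.414| = 0.121
B: 18.99/8.13 ≈ 2.336 → |2.336 − 2.414| = 0.078
C: 63.90/29.57 ≈ 2.161 → |2.161 − 2.414| = 0.253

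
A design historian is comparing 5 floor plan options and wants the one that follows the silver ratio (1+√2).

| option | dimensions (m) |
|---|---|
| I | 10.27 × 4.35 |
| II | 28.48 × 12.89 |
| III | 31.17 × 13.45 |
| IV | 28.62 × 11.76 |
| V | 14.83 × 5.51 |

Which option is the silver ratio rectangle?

IV

Target silver ratio ≈ 2.414.
I: 2.361 (Δ0.053)  II: 2.209 (Δ0.205)  III: 2.317 (Δ0.097)  IV: 2.434 (Δ0.020)  V: 2.691 (Δ0.277)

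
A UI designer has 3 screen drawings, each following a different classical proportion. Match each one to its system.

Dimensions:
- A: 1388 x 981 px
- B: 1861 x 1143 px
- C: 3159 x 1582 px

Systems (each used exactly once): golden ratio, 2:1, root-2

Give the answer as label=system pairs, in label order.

A=root-2, B=golden ratio, C=2:1

Ratios: A ≈ 1.415; B ≈ 1.628; C ≈ 1.997.
Targets: golden ratio ≈ 1.618; 2:1 ≈ 2.000; root-2 ≈ 1.414.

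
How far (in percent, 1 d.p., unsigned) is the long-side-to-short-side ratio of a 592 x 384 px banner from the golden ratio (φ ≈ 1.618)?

Ratio = 592 / 384 ≈ 1.5417.
Ideal golden ratio ≈ 1.6180. |1.5417 − 1.6180| / 1.6180 ≈ 4.72% → 4.7%.

4.7%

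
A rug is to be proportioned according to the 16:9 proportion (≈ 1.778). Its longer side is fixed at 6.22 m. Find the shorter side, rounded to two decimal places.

3.50 m

16:9 ≈ 1.77778.
Shorter side = 6.22 ÷ 1.77778 ≈ 3.4987 → 3.50 m.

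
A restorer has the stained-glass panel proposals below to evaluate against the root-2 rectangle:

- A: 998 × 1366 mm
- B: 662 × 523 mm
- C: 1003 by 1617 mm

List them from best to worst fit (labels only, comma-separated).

Ratios: A = 1366 / 998 ≈ 1.369; B = 662 / 523 ≈ 1.266; C = 1617 / 1003 ≈ 1.612.
|Δ from 1.414|: A 0.045; B 0.148; C 0.198.

A, B, C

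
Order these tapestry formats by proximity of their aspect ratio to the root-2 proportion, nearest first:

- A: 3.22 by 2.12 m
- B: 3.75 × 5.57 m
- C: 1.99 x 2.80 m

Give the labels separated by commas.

C, B, A

Ratios: A = 3.22 / 2.12 ≈ 1.519; B = 5.57 / 3.75 ≈ 1.485; C = 2.80 / 1.99 ≈ 1.407.
|Δ from 1.414|: A 0.105; B 0.071; C 0.007.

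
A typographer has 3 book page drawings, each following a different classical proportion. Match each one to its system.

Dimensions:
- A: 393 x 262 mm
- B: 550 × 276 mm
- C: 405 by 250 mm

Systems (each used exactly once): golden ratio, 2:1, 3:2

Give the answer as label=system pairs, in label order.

A=3:2, B=2:1, C=golden ratio

A = 393/262 ≈ 1.500 → 3:2 (1.500)
B = 550/276 ≈ 1.993 → 2:1 (2.000)
C = 405/250 ≈ 1.620 → golden ratio (1.618)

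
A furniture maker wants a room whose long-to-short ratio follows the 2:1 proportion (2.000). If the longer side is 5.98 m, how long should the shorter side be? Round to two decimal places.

2:1 = 2.00000.
Shorter side = 5.98 ÷ 2.00000 ≈ 2.9900 → 2.99 m.

2.99 m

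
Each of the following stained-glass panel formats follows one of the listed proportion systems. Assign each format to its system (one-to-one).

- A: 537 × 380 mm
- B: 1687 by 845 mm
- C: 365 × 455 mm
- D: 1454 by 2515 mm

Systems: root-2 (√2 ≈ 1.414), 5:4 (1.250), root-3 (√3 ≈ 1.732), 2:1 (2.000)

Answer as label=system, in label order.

A=root-2, B=2:1, C=5:4, D=root-3

Ratios: A ≈ 1.413; B ≈ 1.996; C ≈ 1.247; D ≈ 1.730.
Targets: root-2 ≈ 1.414; 5:4 ≈ 1.250; root-3 ≈ 1.732; 2:1 ≈ 2.000.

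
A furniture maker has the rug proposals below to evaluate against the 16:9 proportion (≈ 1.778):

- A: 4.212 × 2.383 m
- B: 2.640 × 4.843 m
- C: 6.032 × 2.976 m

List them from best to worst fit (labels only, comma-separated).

A, B, C

A: 4.212/2.383 ≈ 1.768 → |1.768 − 1.778| = 0.010
B: 4.843/2.640 ≈ 1.834 → |1.834 − 1.778| = 0.056
C: 6.032/2.976 ≈ 2.027 → |2.027 − 1.778| = 0.249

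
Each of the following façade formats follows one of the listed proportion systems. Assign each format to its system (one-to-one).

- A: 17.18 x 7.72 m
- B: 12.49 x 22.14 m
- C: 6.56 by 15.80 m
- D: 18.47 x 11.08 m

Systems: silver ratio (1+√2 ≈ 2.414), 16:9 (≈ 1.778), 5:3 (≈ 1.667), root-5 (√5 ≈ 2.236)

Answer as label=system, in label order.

A = 17.18/7.72 ≈ 2.225 → root-5 (2.236)
B = 22.14/12.49 ≈ 1.773 → 16:9 (1.778)
C = 15.80/6.56 ≈ 2.409 → silver ratio (2.414)
D = 18.47/11.08 ≈ 1.667 → 5:3 (1.667)

A=root-5, B=16:9, C=silver ratio, D=5:3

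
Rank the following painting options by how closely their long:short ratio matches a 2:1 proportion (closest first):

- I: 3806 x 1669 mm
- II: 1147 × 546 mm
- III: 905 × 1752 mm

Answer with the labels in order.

Ratios: I = 3806 / 1669 ≈ 2.280; II = 1147 / 546 ≈ 2.101; III = 1752 / 905 ≈ 1.936.
|Δ from 2.000|: I 0.280; II 0.101; III 0.064.

III, II, I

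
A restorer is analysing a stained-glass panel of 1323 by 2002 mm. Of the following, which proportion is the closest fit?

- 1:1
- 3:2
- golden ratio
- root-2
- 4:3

2002/1323 ≈ 1.513. Nearest candidates are 3:2 (1.500, off by 0.013) and root-2 (1.414, off by 0.099).

3:2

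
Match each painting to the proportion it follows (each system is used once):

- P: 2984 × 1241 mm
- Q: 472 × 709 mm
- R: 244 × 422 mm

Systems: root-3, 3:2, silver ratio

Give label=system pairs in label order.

P=silver ratio, Q=3:2, R=root-3

P = 2984/1241 ≈ 2.405 → silver ratio (2.414)
Q = 709/472 ≈ 1.502 → 3:2 (1.500)
R = 422/244 ≈ 1.730 → root-3 (1.732)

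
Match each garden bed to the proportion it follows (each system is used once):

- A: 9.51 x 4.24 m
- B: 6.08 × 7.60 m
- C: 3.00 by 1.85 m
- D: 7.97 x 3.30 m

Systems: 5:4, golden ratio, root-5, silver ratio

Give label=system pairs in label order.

A = 9.51/4.24 ≈ 2.243 → root-5 (2.236)
B = 7.60/6.08 ≈ 1.250 → 5:4 (1.250)
C = 3.00/1.85 ≈ 1.622 → golden ratio (1.618)
D = 7.97/3.30 ≈ 2.415 → silver ratio (2.414)

A=root-5, B=5:4, C=golden ratio, D=silver ratio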